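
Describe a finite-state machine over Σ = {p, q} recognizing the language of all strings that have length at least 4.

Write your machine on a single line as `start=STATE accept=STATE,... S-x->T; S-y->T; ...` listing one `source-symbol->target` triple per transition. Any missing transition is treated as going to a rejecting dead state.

start=S0; accept=S4,S5; S0-p->S1; S0-q->S1; S1-p->S2; S1-q->S2; S2-p->S3; S2-q->S3; S3-p->S4; S3-q->S4; S4-p->S5; S4-q->S5; S5-p->S5; S5-q->S5

We only need to distinguish lengths 0, 1, …, 4, and '>4'. Chain S0 → S1 → S2 → S3 → S4 → S5 on every symbol, with S5 looping. Accepting states: {S4, S5}.
        p   q  
>  S0   S1  S1 
   S1   S2  S2 
   S2   S3  S3 
   S3   S4  S4 
 * S4   S5  S5 
 * S5   S5  S5 
(> = start, * = accepting)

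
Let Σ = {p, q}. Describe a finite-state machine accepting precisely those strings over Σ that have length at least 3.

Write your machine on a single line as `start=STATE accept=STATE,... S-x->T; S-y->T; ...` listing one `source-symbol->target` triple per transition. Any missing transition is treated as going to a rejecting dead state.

start=A; accept=D,E; A-p->B; A-q->B; B-p->C; B-q->C; C-p->D; C-q->D; D-p->E; D-q->E; E-p->E; E-q->E

Count input length up to 4: every symbol moves from A toward E, which means 'more than 3' and absorbs. Accept from {D, E}.
5 states suffice.
       p  q 
>  A   B  B 
   B   C  C 
   C   D  D 
 * D   E  E 
 * E   E  E 
(> = start, * = accepting)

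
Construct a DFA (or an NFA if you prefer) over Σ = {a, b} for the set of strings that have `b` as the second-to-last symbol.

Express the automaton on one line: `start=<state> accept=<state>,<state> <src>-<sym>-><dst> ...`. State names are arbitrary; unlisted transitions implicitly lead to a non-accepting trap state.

start=S0 accept=S5,S6 S0-a->S1 S0-b->S2 S1-a->S3 S1-b->S4 S2-a->S5 S2-b->S6 S3-a->S3 S3-b->S4 S4-a->S5 S4-b->S6 S5-a->S3 S5-b->S4 S6-a->S5 S6-b->S6

A DFA must remember the last 2 symbols (since which symbol is second-to-last isn't known until the input ends). Use one state per possible window of the last ≤2 symbols; accept from those whose window starts with `b`.
7 states suffice.
        a   b  
>  S0   S1  S2 
   S1   S3  S4 
   S2   S5  S6 
   S3   S3  S4 
   S4   S5  S6 
 * S5   S3  S4 
 * S6   S5  S6 
(> = start, * = accepting)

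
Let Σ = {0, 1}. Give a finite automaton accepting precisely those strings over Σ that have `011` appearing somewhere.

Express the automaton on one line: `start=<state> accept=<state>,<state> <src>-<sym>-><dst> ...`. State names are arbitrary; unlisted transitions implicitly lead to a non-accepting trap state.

States s0..s2 record the length of the longest prefix of `011` that matches the current input suffix. Reaching s3 means `011` has been seen, and we stay there forever. Accept from s3.
With 4 states:
        0   1  
>  s0   s1  s0 
   s1   s1  s2 
   s2   s1  s3 
 * s3   s3  s3 
(> = start, * = accepting)

start=s0 accept=s3 s0-0->s1 s0-1->s0 s1-0->s1 s1-1->s2 s2-0->s1 s2-1->s3 s3-0->s3 s3-1->s3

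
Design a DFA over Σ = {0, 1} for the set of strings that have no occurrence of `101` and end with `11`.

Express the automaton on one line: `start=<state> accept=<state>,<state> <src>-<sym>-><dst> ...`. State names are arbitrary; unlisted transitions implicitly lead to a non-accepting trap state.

Build one automaton per condition and run them in lockstep. The first has 4 states tracking partial matches of the forbidden pattern `101`; the second has 3 states tracking how much of the suffix `11` has currently been matched. A product state is a pair (one from each), accepting exactly when both do. Equivalent product states are then merged.
        0   1  
>  s0   s0  s1 
   s1   s2  s3 
   s2   s0  s4 
 * s3   s2  s3 
   s4   s4  s4 
(> = start, * = accepting)

start=s0 accept=s3 s0-0->s0 s0-1->s1 s1-0->s2 s1-1->s3 s2-0->s0 s2-1->s4 s3-0->s2 s3-1->s3 s4-0->s4 s4-1->s4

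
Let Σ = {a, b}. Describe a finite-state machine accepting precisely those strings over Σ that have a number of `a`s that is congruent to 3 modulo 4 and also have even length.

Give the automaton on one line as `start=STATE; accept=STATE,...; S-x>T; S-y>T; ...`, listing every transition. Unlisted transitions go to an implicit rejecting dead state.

Run two small machines in parallel and take their product. The first has 4 states tracking the count of `a`s modulo 4; the second has 2 states tracking the input length modulo 2. A product state is a pair (one from each), accepting exactly when both do.
With 8 states:
        a   b  
>  q0   q1  q2 
   q1   q3  q4 
   q2   q4  q0 
   q3   q5  q6 
   q4   q6  q1 
   q5   q0  q7 
   q6   q7  q3 
 * q7   q2  q5 
(> = start, * = accepting)

start=q0; accept=q7; q0-a>q1; q0-b>q2; q1-a>q3; q1-b>q4; q2-a>q4; q2-b>q0; q3-a>q5; q3-b>q6; q4-a>q6; q4-b>q1; q5-a>q0; q5-b>q7; q6-a>q7; q6-b>q3; q7-a>q2; q7-b>q5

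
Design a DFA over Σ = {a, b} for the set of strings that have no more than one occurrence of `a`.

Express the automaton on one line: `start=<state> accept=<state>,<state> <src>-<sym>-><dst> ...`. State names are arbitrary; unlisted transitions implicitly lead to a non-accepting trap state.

start=q0 accept=q0,q1 q0-a->q1 q0-b->q0 q1-a->q2 q1-b->q1 q2-a->q2 q2-b->q2

Only the number of `a`s matters, and only up to 2. Make a chain q0 → q1 → q2 advanced by each `a` (with q2 absorbing); every other symbol self-loops. The accepting set is {q0, q1}.
3 states suffice.
        a   b  
>* q0   q1  q0 
 * q1   q2  q1 
   q2   q2  q2 
(> = start, * = accepting)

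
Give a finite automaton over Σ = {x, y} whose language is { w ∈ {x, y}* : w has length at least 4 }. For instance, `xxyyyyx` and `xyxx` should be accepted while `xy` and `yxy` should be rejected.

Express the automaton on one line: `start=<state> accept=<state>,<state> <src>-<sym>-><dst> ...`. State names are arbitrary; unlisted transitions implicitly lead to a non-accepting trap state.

start=S0 accept=S4,S5 S0-x->S1 S0-y->S1 S1-x->S2 S1-y->S2 S2-x->S3 S2-y->S3 S3-x->S4 S3-y->S4 S4-x->S5 S4-y->S5 S5-x->S5 S5-y->S5

We only need to distinguish lengths 0, 1, …, 4, and '>4'. Chain S0 → S1 → S2 → S3 → S4 → S5 on every symbol, with S5 looping. Accepting states: {S4, S5}.
With 6 states:
        x   y  
>  S0   S1  S1 
   S1   S2  S2 
   S2   S3  S3 
   S3   S4  S4 
 * S4   S5  S5 
 * S5   S5  S5 
(> = start, * = accepting)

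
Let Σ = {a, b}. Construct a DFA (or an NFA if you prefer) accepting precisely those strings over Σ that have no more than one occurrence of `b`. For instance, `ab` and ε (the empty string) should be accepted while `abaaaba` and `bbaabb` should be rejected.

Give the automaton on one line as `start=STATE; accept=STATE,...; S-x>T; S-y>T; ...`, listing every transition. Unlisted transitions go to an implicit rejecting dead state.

start=q0; accept=q0,q1; q0-a>q0; q0-b>q1; q1-a>q1; q1-b>q2; q2-a>q2; q2-b>q2

Count `b`s, saturating at 2: state q0 means no `b` yet, q1 means one `b` seen, q2 means more than one. Each `b` increments (capped at q2); other symbols loop. Accept from {q0, q1}.
        a   b  
>* q0   q0  q1 
 * q1   q1  q2 
   q2   q2  q2 
(> = start, * = accepting)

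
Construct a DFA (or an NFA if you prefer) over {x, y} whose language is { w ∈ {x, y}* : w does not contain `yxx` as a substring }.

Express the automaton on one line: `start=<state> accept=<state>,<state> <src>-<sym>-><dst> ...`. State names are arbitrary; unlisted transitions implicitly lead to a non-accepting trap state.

start=q0 accept=q0,q1,q2 q0-x->q0 q0-y->q1 q1-x->q2 q1-y->q1 q2-x->q3 q2-y->q1 q3-x->q3 q3-y->q3

Track partial matches of the forbidden pattern `yxx`. State q3 is a dead state reached once `yxx` has occurred; every other state accepts. q0 means no part of `yxx` is currently matched.
4 states suffice.
        x   y  
>* q0   q0  q1 
 * q1   q2  q1 
 * q2   q3  q1 
   q3   q3  q3 
(> = start, * = accepting)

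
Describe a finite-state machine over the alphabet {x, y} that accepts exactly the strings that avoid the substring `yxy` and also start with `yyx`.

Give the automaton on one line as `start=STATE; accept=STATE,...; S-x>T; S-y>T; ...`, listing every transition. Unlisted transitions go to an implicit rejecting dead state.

Handle the two conditions separately and then intersect. The first has 4 states tracking partial matches of the forbidden pattern `yxy`; the second has 5 states tracking whether the input so far still matches the prefix `yyx`. A product state is a pair (one from each), accepting exactly when both do.
An 11-state machine:
       x  y 
>  A   B  C 
   B   B  D 
   C   E  F 
   D   E  D 
   E   B  G 
   F   H  D 
   G   G  G 
 * H   I  J 
 * I   I  K 
   J   J  J 
 * K   H  K 
(> = start, * = accepting)

start=A; accept=H,I,K; A-x>B; A-y>C; B-x>B; B-y>D; C-x>E; C-y>F; D-x>E; D-y>D; E-x>B; E-y>G; F-x>H; F-y>D; G-x>G; G-y>G; H-x>I; H-y>J; I-x>I; I-y>K; J-x>J; J-y>J; K-x>H; K-y>K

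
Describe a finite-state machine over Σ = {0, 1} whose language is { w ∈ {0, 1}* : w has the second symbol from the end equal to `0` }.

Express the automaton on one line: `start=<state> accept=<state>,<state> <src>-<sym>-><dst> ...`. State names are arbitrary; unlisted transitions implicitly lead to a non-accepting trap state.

start=q0 accept=q3,q4 q0-0->q1 q0-1->q2 q1-0->q3 q1-1->q4 q2-0->q5 q2-1->q6 q3-0->q3 q3-1->q4 q4-0->q5 q4-1->q6 q5-0->q3 q5-1->q4 q6-0->q5 q6-1->q6

Because acceptance depends on a position counted from the end, the machine has to buffer the most recent 2 symbols. Make each state the string of the last up-to-2 symbols read; on input `x` shift the window left and append `x`. Accept when the buffered window has length 2 and begins with `0`.
A 7-state machine:
        0   1  
>  q0   q1  q2 
   q1   q3  q4 
   q2   q5  q6 
 * q3   q3  q4 
 * q4   q5  q6 
   q5   q3  q4 
   q6   q5  q6 
(> = start, * = accepting)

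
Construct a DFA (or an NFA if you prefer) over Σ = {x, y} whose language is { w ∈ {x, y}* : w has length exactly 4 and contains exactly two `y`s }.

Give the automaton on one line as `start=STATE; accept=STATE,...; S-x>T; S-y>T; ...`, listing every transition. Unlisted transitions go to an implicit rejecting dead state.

Build one automaton per condition and run them in lockstep. The first has 6 states tracking the input length, saturating at 5; the second has 4 states tracking the count of `y`s, saturating at 3. A product state is a pair (one from each), accepting exactly when both do. Minimizing collapses redundant product states.
10 states suffice.
       x  y 
>  A   B  C 
   B   D  E 
   C   E  F 
   D   G  H 
   E   H  I 
   F   I  G 
   G   G  G 
   H   G  J 
   I   J  G 
 * J   G  G 
(> = start, * = accepting)

start=A; accept=J; A-x>B; A-y>C; B-x>D; B-y>E; C-x>E; C-y>F; D-x>G; D-y>H; E-x>H; E-y>I; F-x>I; F-y>G; G-x>G; G-y>G; H-x>G; H-y>J; I-x>J; I-y>G; J-x>G; J-y>G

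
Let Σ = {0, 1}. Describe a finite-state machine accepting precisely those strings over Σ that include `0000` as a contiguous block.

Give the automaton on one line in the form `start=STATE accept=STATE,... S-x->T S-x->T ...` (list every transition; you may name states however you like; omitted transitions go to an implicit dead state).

States A..D record the length of the longest prefix of `0000` that matches the current input suffix. Reaching E means `0000` has been seen, and we stay there forever. Accept from E.
A 5-state machine:
       0  1 
>  A   B  A 
   B   C  A 
   C   D  A 
   D   E  A 
 * E   E  E 
(> = start, * = accepting)

start=A accept=E A-0->B A-1->A B-0->C B-1->A C-0->D C-1->A D-0->E D-1->A E-0->E E-1->E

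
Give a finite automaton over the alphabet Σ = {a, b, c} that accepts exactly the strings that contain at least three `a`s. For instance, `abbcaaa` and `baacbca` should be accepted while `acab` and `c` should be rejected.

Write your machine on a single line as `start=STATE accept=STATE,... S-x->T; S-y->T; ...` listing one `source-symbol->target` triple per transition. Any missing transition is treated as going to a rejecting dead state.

start=q0; accept=q3,q4; q0-a->q1; q0-b->q0; q0-c->q0; q1-a->q2; q1-b->q1; q1-c->q1; q2-a->q3; q2-b->q2; q2-c->q2; q3-a->q4; q3-b->q3; q3-c->q3; q4-a->q4; q4-b->q4; q4-c->q4

Count `a`s, saturating at 4: states q0 through q3 mean 0 through 3 `a`s seen; q4 means more than 3. Each `a` increments (capped at q4); other symbols loop. Accept from {q3, q4}.
A 5-state machine:
        a   b   c  
>  q0   q1  q0  q0 
   q1   q2  q1  q1 
   q2   q3  q2  q2 
 * q3   q4  q3  q3 
 * q4   q4  q4  q4 
(> = start, * = accepting)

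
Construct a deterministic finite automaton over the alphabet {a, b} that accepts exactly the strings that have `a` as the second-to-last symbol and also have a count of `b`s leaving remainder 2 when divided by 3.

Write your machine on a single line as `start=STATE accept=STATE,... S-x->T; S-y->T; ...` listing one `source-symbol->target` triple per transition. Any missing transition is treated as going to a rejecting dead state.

start=q0; accept=q4,q6; q0-a->q0; q0-b->q1; q1-a->q2; q1-b->q3; q2-a->q2; q2-b->q4; q3-a->q5; q3-b->q0; q4-a->q5; q4-b->q0; q5-a->q6; q5-b->q0; q6-a->q6; q6-b->q0

Handle the two conditions separately and then intersect. One (7 states) tracks the last 2 symbols read; the other (3 states) tracks the count of `b`s modulo 3. Each combined state is a pair, one component from each; accept when both components accept. After merging equivalent states the machine shrinks.
7 states suffice.
        a   b  
>  q0   q0  q1 
   q1   q2  q3 
   q2   q2  q4 
   q3   q5  q0 
 * q4   q5  q0 
   q5   q6  q0 
 * q6   q6  q0 
(> = start, * = accepting)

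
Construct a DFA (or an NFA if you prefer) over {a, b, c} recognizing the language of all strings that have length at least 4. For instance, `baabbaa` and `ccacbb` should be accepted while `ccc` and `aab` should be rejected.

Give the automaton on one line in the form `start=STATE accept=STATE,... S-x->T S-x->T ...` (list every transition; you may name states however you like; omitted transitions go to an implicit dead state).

start=s0 accept=s4,s5 s0-a->s1 s0-b->s1 s0-c->s1 s1-a->s2 s1-b->s2 s1-c->s2 s2-a->s3 s2-b->s3 s2-c->s3 s3-a->s4 s3-b->s4 s3-c->s4 s4-a->s5 s4-b->s5 s4-c->s5 s5-a->s5 s5-b->s5 s5-c->s5

Count input length up to 5: every symbol moves from s0 toward s5, which means 'more than 4' and absorbs. Accept from {s4, s5}.
6 states suffice.
        a   b   c  
>  s0   s1  s1  s1 
   s1   s2  s2  s2 
   s2   s3  s3  s3 
   s3   s4  s4  s4 
 * s4   s5  s5  s5 
 * s5   s5  s5  s5 
(> = start, * = accepting)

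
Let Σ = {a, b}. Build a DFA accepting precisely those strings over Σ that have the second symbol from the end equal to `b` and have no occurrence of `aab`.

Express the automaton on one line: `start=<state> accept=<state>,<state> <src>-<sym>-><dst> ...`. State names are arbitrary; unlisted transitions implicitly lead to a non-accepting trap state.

Build one automaton per condition and run them in lockstep. The first has 7 states tracking the last 2 symbols read; the second has 4 states tracking partial matches of the forbidden pattern `aab`. A product state is a pair (one from each), accepting exactly when both do.
          a    b  
>  s0     s1   s2 
   s1     s3   s4 
   s2     s5   s6 
   s3     s3   s7 
   s4     s5   s6 
 * s5     s3   s4 
 * s6     s5   s6 
   s7     s8   s9 
   s8    s10   s7 
   s9     s8   s9 
   s10   s10   s7 
(> = start, * = accepting)

start=s0 accept=s5,s6 s0-a->s1 s0-b->s2 s1-a->s3 s1-b->s4 s2-a->s5 s2-b->s6 s3-a->s3 s3-b->s7 s4-a->s5 s4-b->s6 s5-a->s3 s5-b->s4 s6-a->s5 s6-b->s6 s7-a->s8 s7-b->s9 s8-a->s10 s8-b->s7 s9-a->s8 s9-b->s9 s10-a->s10 s10-b->s7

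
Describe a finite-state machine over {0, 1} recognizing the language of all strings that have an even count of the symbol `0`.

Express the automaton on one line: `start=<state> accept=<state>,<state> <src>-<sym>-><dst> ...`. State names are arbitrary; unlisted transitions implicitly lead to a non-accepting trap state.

The only thing that matters is how many `0`s have appeared, reduced mod 2. Use one state per residue: s0 for 0, …, s1 for 1. Reading `0` moves to the next residue; anything else stays put. s0 is accepting.
2 states suffice.
        0   1  
>* s0   s1  s0 
   s1   s0  s1 
(> = start, * = accepting)

start=s0 accept=s0 s0-0->s1 s0-1->s0 s1-0->s0 s1-1->s1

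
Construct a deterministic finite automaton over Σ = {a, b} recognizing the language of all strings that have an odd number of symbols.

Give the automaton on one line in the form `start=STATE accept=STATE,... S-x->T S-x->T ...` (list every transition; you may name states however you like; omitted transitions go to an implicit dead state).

start=s0 accept=s1 s0-a->s1 s0-b->s1 s1-a->s0 s1-b->s0

Only the length mod 2 matters, so use a 2-cycle: from any state, every input symbol moves to the next state, wrapping s1 back to s0. Mark s1 accepting.
        a   b  
>  s0   s1  s1 
 * s1   s0  s0 
(> = start, * = accepting)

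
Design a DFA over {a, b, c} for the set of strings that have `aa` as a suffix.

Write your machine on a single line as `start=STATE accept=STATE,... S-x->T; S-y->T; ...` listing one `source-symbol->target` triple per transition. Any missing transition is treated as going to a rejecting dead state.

Remember how much of `aa` the current input suffix matches. State q0 means no match yet; q1 means the last symbol is `a`; q2 means the last 2 symbols are `aa`. Only q2 accepts. On a mismatch, fall back to the longest proper suffix that is still a prefix of `aa`.
3 states suffice.
        a   b   c  
>  q0   q1  q0  q0 
   q1   q2  q0  q0 
 * q2   q2  q0  q0 
(> = start, * = accepting)

start=q0; accept=q2; q0-a->q1; q0-b->q0; q0-c->q0; q1-a->q2; q1-b->q0; q1-c->q0; q2-a->q2; q2-b->q0; q2-c->q0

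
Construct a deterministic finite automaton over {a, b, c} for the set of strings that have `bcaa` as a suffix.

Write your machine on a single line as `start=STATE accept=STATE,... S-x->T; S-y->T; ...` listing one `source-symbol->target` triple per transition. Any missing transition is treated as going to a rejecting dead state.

Let each state record the length of the longest suffix of the input read so far that is also a prefix of `bcaa`. s1 means the last symbol is `b`; s2 means the last 2 symbols are `bc`; s3 means the last 3 symbols are `bca`; s4 means the last 4 symbols are `bcaa`. Accept only at s4, where the string currently ends in `bcaa`.
With 5 states:
        a   b   c  
>  s0   s0  s1  s0 
   s1   s0  s1  s2 
   s2   s3  s1  s0 
   s3   s4  s1  s0 
 * s4   s0  s1  s0 
(> = start, * = accepting)

start=s0; accept=s4; s0-a->s0; s0-b->s1; s0-c->s0; s1-a->s0; s1-b->s1; s1-c->s2; s2-a->s3; s2-b->s1; s2-c->s0; s3-a->s4; s3-b->s1; s3-c->s0; s4-a->s0; s4-b->s1; s4-c->s0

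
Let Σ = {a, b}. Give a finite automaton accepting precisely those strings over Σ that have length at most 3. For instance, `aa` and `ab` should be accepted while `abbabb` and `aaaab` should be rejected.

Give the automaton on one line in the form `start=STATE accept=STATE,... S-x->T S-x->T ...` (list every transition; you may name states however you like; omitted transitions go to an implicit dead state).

We only need to distinguish lengths 0, 1, …, 3, and '>3'. Chain q0 → q1 → q2 → q3 → q4 on every symbol, with q4 looping. Accepting states: {q0, q1, q2, q3}.
5 states suffice.
        a   b  
>* q0   q1  q1 
 * q1   q2  q2 
 * q2   q3  q3 
 * q3   q4  q4 
   q4   q4  q4 
(> = start, * = accepting)

start=q0 accept=q0,q1,q2,q3 q0-a->q1 q0-b->q1 q1-a->q2 q1-b->q2 q2-a->q3 q2-b->q3 q3-a->q4 q3-b->q4 q4-a->q4 q4-b->q4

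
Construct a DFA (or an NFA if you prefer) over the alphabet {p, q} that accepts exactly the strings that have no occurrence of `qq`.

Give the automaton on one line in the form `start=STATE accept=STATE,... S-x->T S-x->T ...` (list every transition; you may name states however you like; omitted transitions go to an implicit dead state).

Track partial matches of the forbidden pattern `qq`. State s2 is a dead state reached once `qq` has occurred; every other state accepts. s0 means no part of `qq` is currently matched.
3 states suffice.
        p   q  
>* s0   s0  s1 
 * s1   s0  s2 
   s2   s2  s2 
(> = start, * = accepting)

start=s0 accept=s0,s1 s0-p->s0 s0-q->s1 s1-p->s0 s1-q->s2 s2-p->s2 s2-q->s2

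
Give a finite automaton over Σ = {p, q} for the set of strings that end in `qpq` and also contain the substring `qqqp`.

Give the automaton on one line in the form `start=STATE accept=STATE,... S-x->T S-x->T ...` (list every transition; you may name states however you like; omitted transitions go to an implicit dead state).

start=S0 accept=S8 S0-p->S0 S0-q->S1 S1-p->S2 S1-q->S3 S2-p->S0 S2-q->S4 S3-p->S2 S3-q->S5 S4-p->S2 S4-q->S3 S5-p->S6 S5-q->S5 S6-p->S7 S6-q->S8 S7-p->S7 S7-q->S9 S8-p->S6 S8-q->S9 S9-p->S6 S9-q->S9

Run two small machines in parallel and take their product. One (4 states) tracks how much of the suffix `qpq` has currently been matched; the other (5 states) tracks whether and how much of `qqqp` has been seen. Each combined state is a pair, one component from each; accept when both components accept.
With 10 states:
        p   q  
>  S0   S0  S1 
   S1   S2  S3 
   S2   S0  S4 
   S3   S2  S5 
   S4   S2  S3 
   S5   S6  S5 
   S6   S7  S8 
   S7   S7  S9 
 * S8   S6  S9 
   S9   S6  S9 
(> = start, * = accepting)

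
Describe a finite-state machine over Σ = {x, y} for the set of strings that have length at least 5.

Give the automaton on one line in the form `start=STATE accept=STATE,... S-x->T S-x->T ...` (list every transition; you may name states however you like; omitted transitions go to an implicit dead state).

start=A accept=F,G A-x->B A-y->B B-x->C B-y->C C-x->D C-y->D D-x->E D-y->E E-x->F E-y->F F-x->G F-y->G G-x->G G-y->G

We only need to distinguish lengths 0, 1, …, 5, and '>5'. Chain A → B → C → D → E → F → G on every symbol, with G looping. Accepting states: {F, G}.
A 7-state machine:
       x  y 
>  A   B  B 
   B   C  C 
   C   D  D 
   D   E  E 
   E   F  F 
 * F   G  G 
 * G   G  G 
(> = start, * = accepting)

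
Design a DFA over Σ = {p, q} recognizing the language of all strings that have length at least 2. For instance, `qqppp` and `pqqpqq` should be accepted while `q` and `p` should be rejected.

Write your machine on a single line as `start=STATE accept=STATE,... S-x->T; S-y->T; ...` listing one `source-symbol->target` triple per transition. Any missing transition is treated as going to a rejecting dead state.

We only need to distinguish lengths 0, 1, …, 2, and '>2'. Chain s0 → s1 → s2 → s3 on every symbol, with s3 looping. Accepting states: {s2, s3}.
4 states suffice.
        p   q  
>  s0   s1  s1 
   s1   s2  s2 
 * s2   s3  s3 
 * s3   s3  s3 
(> = start, * = accepting)

start=s0; accept=s2,s3; s0-p->s1; s0-q->s1; s1-p->s2; s1-q->s2; s2-p->s3; s2-q->s3; s3-p->s3; s3-q->s3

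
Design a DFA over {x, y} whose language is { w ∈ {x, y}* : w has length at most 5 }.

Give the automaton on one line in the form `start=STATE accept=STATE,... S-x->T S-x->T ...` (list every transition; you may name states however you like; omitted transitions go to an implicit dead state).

Count input length up to 6: every symbol moves from q0 toward q6, which means 'more than 5' and absorbs. Accept from {q0, q1, q2, q3, q4, q5}.
        x   y  
>* q0   q1  q1 
 * q1   q2  q2 
 * q2   q3  q3 
 * q3   q4  q4 
 * q4   q5  q5 
 * q5   q6  q6 
   q6   q6  q6 
(> = start, * = accepting)

start=q0 accept=q0,q1,q2,q3,q4,q5 q0-x->q1 q0-y->q1 q1-x->q2 q1-y->q2 q2-x->q3 q2-y->q3 q3-x->q4 q3-y->q4 q4-x->q5 q4-y->q5 q5-x->q6 q5-y->q6 q6-x->q6 q6-y->q6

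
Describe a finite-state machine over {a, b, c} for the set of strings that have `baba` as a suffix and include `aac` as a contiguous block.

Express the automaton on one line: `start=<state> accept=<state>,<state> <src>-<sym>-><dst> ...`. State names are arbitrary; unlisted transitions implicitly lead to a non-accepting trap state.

start=q0 accept=q11 q0-a->q1 q0-b->q2 q0-c->q0 q1-a->q3 q1-b->q2 q1-c->q0 q2-a->q4 q2-b->q2 q2-c->q0 q3-a->q3 q3-b->q2 q3-c->q5 q4-a->q3 q4-b->q6 q4-c->q0 q5-a->q5 q5-b->q7 q5-c->q5 q6-a->q8 q6-b->q2 q6-c->q0 q7-a->q9 q7-b->q7 q7-c->q5 q8-a->q3 q8-b->q6 q8-c->q0 q9-a->q5 q9-b->q10 q9-c->q5 q10-a->q11 q10-b->q7 q10-c->q5 q11-a->q5 q11-b->q10 q11-c->q5

Build one automaton per condition and run them in lockstep. The first has 5 states tracking how much of the suffix `baba` has currently been matched; the second has 4 states tracking whether and how much of `aac` has been seen. A product state is a pair (one from each), accepting exactly when both do.
With 12 states:
          a    b    c  
>  q0     q1   q2   q0 
   q1     q3   q2   q0 
   q2     q4   q2   q0 
   q3     q3   q2   q5 
   q4     q3   q6   q0 
   q5     q5   q7   q5 
   q6     q8   q2   q0 
   q7     q9   q7   q5 
   q8     q3   q6   q0 
   q9     q5  q10   q5 
   q10   q11   q7   q5 
 * q11    q5  q10   q5 
(> = start, * = accepting)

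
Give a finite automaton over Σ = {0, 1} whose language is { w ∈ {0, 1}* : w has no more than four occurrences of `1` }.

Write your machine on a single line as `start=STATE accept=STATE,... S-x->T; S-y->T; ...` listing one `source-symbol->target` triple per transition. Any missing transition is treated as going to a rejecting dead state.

Only the number of `1`s matters, and only up to 5. Make a chain q0 → q1 → q2 → q3 → q4 → q5 advanced by each `1` (with q5 absorbing); every other symbol self-loops. The accepting set is {q0, q1, q2, q3, q4}.
        0   1  
>* q0   q0  q1 
 * q1   q1  q2 
 * q2   q2  q3 
 * q3   q3  q4 
 * q4   q4  q5 
   q5   q5  q5 
(> = start, * = accepting)

start=q0; accept=q0,q1,q2,q3,q4; q0-0->q0; q0-1->q1; q1-0->q1; q1-1->q2; q2-0->q2; q2-1->q3; q3-0->q3; q3-1->q4; q4-0->q4; q4-1->q5; q5-0->q5; q5-1->q5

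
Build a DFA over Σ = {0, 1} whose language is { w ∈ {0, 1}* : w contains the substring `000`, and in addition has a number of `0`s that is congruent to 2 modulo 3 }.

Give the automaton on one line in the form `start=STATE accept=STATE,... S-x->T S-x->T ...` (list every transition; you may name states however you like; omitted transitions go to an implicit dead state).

Build one automaton per condition and run them in lockstep. One (4 states) tracks whether and how much of `000` has been seen; the other (3 states) tracks the count of `0`s modulo 3. Each combined state is a pair, one component from each; accept when both components accept.
       0  1 
>  A   B  A 
   B   C  D 
   C   E  F 
   D   G  D 
   E   H  E 
   F   I  F 
   G   J  F 
   H   K  H 
   I   L  A 
   J   H  A 
 * K   E  K 
   L   K  D 
(> = start, * = accepting)

start=A accept=K A-0->B A-1->A B-0->C B-1->D C-0->E C-1->F D-0->G D-1->D E-0->H E-1->E F-0->I F-1->F G-0->J G-1->F H-0->K H-1->H I-0->L I-1->A J-0->H J-1->A K-0->E K-1->K L-0->K L-1->D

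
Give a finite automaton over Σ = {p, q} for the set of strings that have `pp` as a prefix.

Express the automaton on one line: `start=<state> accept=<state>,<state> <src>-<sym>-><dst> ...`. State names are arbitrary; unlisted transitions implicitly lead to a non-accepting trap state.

start=S0 accept=S2 S0-p->S1 S0-q->S3 S1-p->S2 S1-q->S3 S2-p->S2 S2-q->S2 S3-p->S3 S3-q->S3

Check the first 2 symbols one by one: S0 through S1 record how many have matched `pp` so far; any wrong symbol goes to the dead state S3. After all 2 match we enter the accepting sink S2.
4 states suffice.
        p   q  
>  S0   S1  S3 
   S1   S2  S3 
 * S2   S2  S2 
   S3   S3  S3 
(> = start, * = accepting)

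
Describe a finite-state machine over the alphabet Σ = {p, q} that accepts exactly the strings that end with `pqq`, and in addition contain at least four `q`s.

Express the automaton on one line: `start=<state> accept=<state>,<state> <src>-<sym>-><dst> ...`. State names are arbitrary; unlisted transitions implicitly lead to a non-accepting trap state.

start=s0 accept=s5 s0-p->s0 s0-q->s1 s1-p->s1 s1-q->s2 s2-p->s3 s2-q->s2 s3-p->s3 s3-q->s4 s4-p->s3 s4-q->s5 s5-p->s3 s5-q->s2

Build one automaton per condition and run them in lockstep. The first has 4 states tracking how much of the suffix `pqq` has currently been matched; the second has 6 states tracking the count of `q`s, saturating at 5. A product state is a pair (one from each), accepting exactly when both do. Minimizing collapses redundant product states.
With 6 states:
        p   q  
>  s0   s0  s1 
   s1   s1  s2 
   s2   s3  s2 
   s3   s3  s4 
   s4   s3  s5 
 * s5   s3  s2 
(> = start, * = accepting)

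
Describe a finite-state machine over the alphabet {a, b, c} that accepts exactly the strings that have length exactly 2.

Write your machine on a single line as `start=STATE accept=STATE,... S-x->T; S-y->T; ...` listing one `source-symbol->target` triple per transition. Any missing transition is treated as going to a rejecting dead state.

Count input length up to 3: every symbol moves from q0 toward q3, which means 'more than 2' and absorbs. Accept from {q2}.
        a   b   c  
>  q0   q1  q1  q1 
   q1   q2  q2  q2 
 * q2   q3  q3  q3 
   q3   q3  q3  q3 
(> = start, * = accepting)

start=q0; accept=q2; q0-a->q1; q0-b->q1; q0-c->q1; q1-a->q2; q1-b->q2; q1-c->q2; q2-a->q3; q2-b->q3; q2-c->q3; q3-a->q3; q3-b->q3; q3-c->q3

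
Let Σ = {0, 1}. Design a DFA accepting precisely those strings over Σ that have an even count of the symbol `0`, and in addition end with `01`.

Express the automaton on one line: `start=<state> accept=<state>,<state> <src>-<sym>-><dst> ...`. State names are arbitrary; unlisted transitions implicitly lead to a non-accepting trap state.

start=S0 accept=S3 S0-0->S1 S0-1->S0 S1-0->S2 S1-1->S1 S2-0->S1 S2-1->S3 S3-0->S1 S3-1->S0

Build one automaton per condition and run them in lockstep. The first has 2 states tracking the count of `0`s modulo 2; the second has 3 states tracking how much of the suffix `01` has currently been matched. A product state is a pair (one from each), accepting exactly when both do. Minimizing collapses redundant product states.
4 states suffice.
        0   1  
>  S0   S1  S0 
   S1   S2  S1 
   S2   S1  S3 
 * S3   S1  S0 
(> = start, * = accepting)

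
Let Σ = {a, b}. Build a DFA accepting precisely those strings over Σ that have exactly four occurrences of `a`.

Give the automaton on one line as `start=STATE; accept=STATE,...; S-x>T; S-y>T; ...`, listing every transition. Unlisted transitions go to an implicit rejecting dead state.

start=q0; accept=q4; q0-a>q1; q0-b>q0; q1-a>q2; q1-b>q1; q2-a>q3; q2-b>q2; q3-a>q4; q3-b>q3; q4-a>q5; q4-b>q4; q5-a>q5; q5-b>q5

Only the number of `a`s matters, and only up to 5. Make a chain q0 → q1 → q2 → q3 → q4 → q5 advanced by each `a` (with q5 absorbing); every other symbol self-loops. The accepting set is {q4}.
A 6-state machine:
        a   b  
>  q0   q1  q0 
   q1   q2  q1 
   q2   q3  q2 
   q3   q4  q3 
 * q4   q5  q4 
   q5   q5  q5 
(> = start, * = accepting)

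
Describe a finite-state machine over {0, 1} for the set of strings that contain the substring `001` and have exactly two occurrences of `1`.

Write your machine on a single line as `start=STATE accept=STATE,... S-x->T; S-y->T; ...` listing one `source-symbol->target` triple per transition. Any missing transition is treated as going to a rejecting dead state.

Handle the two conditions separately and then intersect. The first has 4 states tracking whether and how much of `001` has been seen; the second has 4 states tracking the count of `1`s, saturating at 3. A product state is a pair (one from each), accepting exactly when both do. Equivalent product states are then merged.
        0   1  
>  s0   s1  s2 
   s1   s3  s2 
   s2   s4  s5 
   s3   s3  s6 
   s4   s6  s5 
   s5   s5  s5 
   s6   s6  s7 
 * s7   s7  s5 
(> = start, * = accepting)

start=s0; accept=s7; s0-0->s1; s0-1->s2; s1-0->s3; s1-1->s2; s2-0->s4; s2-1->s5; s3-0->s3; s3-1->s6; s4-0->s6; s4-1->s5; s5-0->s5; s5-1->s5; s6-0->s6; s6-1->s7; s7-0->s7; s7-1->s5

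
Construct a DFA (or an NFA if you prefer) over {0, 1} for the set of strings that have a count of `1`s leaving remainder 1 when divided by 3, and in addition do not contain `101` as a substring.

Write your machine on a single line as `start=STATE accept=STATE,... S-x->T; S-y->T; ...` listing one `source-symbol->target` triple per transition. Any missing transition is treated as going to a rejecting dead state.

Run two small machines in parallel and take their product. One (3 states) tracks the count of `1`s modulo 3; the other (4 states) tracks partial matches of the forbidden pattern `101`. Each combined state is a pair, one component from each; accept when both components accept. After merging equivalent states the machine shrinks.
        0   1  
>  q0   q0  q1 
 * q1   q2  q3 
 * q2   q4  q5 
   q3   q6  q7 
 * q4   q4  q3 
   q5   q5  q5 
   q6   q8  q5 
   q7   q9  q1 
   q8   q8  q7 
   q9   q0  q5 
(> = start, * = accepting)

start=q0; accept=q1,q2,q4; q0-0->q0; q0-1->q1; q1-0->q2; q1-1->q3; q2-0->q4; q2-1->q5; q3-0->q6; q3-1->q7; q4-0->q4; q4-1->q3; q5-0->q5; q5-1->q5; q6-0->q8; q6-1->q5; q7-0->q9; q7-1->q1; q8-0->q8; q8-1->q7; q9-0->q0; q9-1->q5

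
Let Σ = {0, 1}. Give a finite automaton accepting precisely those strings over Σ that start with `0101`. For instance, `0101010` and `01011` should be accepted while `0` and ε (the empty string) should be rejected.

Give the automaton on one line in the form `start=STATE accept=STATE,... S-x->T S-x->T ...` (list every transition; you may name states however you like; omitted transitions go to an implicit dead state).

Check the first 4 symbols one by one: S0 through S3 record how many have matched `0101` so far; any wrong symbol goes to the dead state S5. After all 4 match we enter the accepting sink S4.
        0   1  
>  S0   S1  S5 
   S1   S5  S2 
   S2   S3  S5 
   S3   S5  S4 
 * S4   S4  S4 
   S5   S5  S5 
(> = start, * = accepting)

start=S0 accept=S4 S0-0->S1 S0-1->S5 S1-0->S5 S1-1->S2 S2-0->S3 S2-1->S5 S3-0->S5 S3-1->S4 S4-0->S4 S4-1->S4 S5-0->S5 S5-1->S5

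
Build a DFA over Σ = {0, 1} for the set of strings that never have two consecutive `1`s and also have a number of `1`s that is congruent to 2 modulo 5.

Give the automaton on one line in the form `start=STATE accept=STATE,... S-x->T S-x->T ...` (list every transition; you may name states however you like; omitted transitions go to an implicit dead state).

Run two small machines in parallel and take their product. One (3 states) tracks partial matches of the forbidden pattern `11`; the other (5 states) tracks the count of `1`s modulo 5. Each combined state is a pair, one component from each; accept when both components accept. Equivalent product states are then merged.
11 states suffice.
          0    1  
>  q0     q0   q1 
   q1     q2   q3 
   q2     q2   q4 
   q3     q3   q3 
 * q4     q5   q3 
 * q5     q5   q6 
   q6     q7   q3 
   q7     q7   q8 
   q8     q9   q3 
   q9     q9  q10 
   q10    q0   q3 
(> = start, * = accepting)

start=q0 accept=q4,q5 q0-0->q0 q0-1->q1 q1-0->q2 q1-1->q3 q2-0->q2 q2-1->q4 q3-0->q3 q3-1->q3 q4-0->q5 q4-1->q3 q5-0->q5 q5-1->q6 q6-0->q7 q6-1->q3 q7-0->q7 q7-1->q8 q8-0->q9 q8-1->q3 q9-0->q9 q9-1->q10 q10-0->q0 q10-1->q3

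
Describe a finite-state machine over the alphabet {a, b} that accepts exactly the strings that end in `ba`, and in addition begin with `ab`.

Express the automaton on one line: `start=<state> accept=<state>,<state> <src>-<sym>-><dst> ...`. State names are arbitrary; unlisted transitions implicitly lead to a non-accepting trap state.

start=S0 accept=S4 S0-a->S1 S0-b->S2 S1-a->S2 S1-b->S3 S2-a->S2 S2-b->S2 S3-a->S4 S3-b->S3 S4-a->S5 S4-b->S3 S5-a->S5 S5-b->S3

Handle the two conditions separately and then intersect. The first has 3 states tracking how much of the suffix `ba` has currently been matched; the second has 4 states tracking whether the input so far still matches the prefix `ab`. A product state is a pair (one from each), accepting exactly when both do. Equivalent product states are then merged.
        a   b  
>  S0   S1  S2 
   S1   S2  S3 
   S2   S2  S2 
   S3   S4  S3 
 * S4   S5  S3 
   S5   S5  S3 
(> = start, * = accepting)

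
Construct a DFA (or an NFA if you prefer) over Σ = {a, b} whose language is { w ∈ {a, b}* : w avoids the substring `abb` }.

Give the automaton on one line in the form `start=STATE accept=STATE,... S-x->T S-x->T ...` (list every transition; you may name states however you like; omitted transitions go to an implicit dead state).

start=q0 accept=q0,q1,q2 q0-a->q1 q0-b->q0 q1-a->q1 q1-b->q2 q2-a->q1 q2-b->q3 q3-a->q3 q3-b->q3

This is the complement of 'contains `abb`'. Use the same substring-matching states — q0 through q3 holding how much of `abb` has just been matched — but flip the accepting set: everything except the trap q3 accepts.
A 4-state machine:
        a   b  
>* q0   q1  q0 
 * q1   q1  q2 
 * q2   q1  q3 
   q3   q3  q3 
(> = start, * = accepting)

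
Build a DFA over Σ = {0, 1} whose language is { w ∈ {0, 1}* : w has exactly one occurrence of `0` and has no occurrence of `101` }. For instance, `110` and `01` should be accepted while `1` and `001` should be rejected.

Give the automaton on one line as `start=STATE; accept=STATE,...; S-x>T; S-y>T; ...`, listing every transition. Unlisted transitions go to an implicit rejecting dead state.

start=q0; accept=q1,q4; q0-0>q1; q0-1>q2; q1-0>q3; q1-1>q1; q2-0>q4; q2-1>q2; q3-0>q3; q3-1>q3; q4-0>q3; q4-1>q3

Handle the two conditions separately and then intersect. One (3 states) tracks the count of `0`s, saturating at 2; the other (4 states) tracks partial matches of the forbidden pattern `101`. Each combined state is a pair, one component from each; accept when both components accept. Minimizing collapses redundant product states.
5 states suffice.
        0   1  
>  q0   q1  q2 
 * q1   q3  q1 
   q2   q4  q2 
   q3   q3  q3 
 * q4   q3  q3 
(> = start, * = accepting)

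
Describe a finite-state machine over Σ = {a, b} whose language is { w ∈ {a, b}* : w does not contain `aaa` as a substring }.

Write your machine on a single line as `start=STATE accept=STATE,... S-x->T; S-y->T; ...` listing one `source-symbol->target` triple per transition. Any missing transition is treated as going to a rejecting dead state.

start=S0; accept=S0,S1,S2; S0-a->S1; S0-b->S0; S1-a->S2; S1-b->S0; S2-a->S3; S2-b->S0; S3-a->S3; S3-b->S3

Track partial matches of the forbidden pattern `aaa`. State S3 is a dead state reached once `aaa` has occurred; every other state accepts. S0 means no part of `aaa` is currently matched.
4 states suffice.
        a   b  
>* S0   S1  S0 
 * S1   S2  S0 
 * S2   S3  S0 
   S3   S3  S3 
(> = start, * = accepting)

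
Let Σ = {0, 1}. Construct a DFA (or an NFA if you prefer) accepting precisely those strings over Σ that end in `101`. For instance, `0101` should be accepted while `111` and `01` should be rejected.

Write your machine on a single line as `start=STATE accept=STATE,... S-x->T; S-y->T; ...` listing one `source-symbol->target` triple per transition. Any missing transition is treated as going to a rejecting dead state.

start=s0; accept=s3; s0-0->s0; s0-1->s1; s1-0->s2; s1-1->s1; s2-0->s0; s2-1->s3; s3-0->s2; s3-1->s1

Let each state record the length of the longest suffix of the input read so far that is also a prefix of `101`. s1 means the last symbol is `1`; s2 means the last 2 symbols are `10`; s3 means the last 3 symbols are `101`. Accept only at s3, where the string currently ends in `101`.
        0   1  
>  s0   s0  s1 
   s1   s2  s1 
   s2   s0  s3 
 * s3   s2  s1 
(> = start, * = accepting)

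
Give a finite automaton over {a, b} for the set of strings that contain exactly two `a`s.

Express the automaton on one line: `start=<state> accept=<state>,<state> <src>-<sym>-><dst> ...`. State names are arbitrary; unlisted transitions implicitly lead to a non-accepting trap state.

Only the number of `a`s matters, and only up to 3. Make a chain s0 → s1 → s2 → s3 advanced by each `a` (with s3 absorbing); every other symbol self-loops. The accepting set is {s2}.
With 4 states:
        a   b  
>  s0   s1  s0 
   s1   s2  s1 
 * s2   s3  s2 
   s3   s3  s3 
(> = start, * = accepting)

start=s0 accept=s2 s0-a->s1 s0-b->s0 s1-a->s2 s1-b->s1 s2-a->s3 s2-b->s2 s3-a->s3 s3-b->s3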